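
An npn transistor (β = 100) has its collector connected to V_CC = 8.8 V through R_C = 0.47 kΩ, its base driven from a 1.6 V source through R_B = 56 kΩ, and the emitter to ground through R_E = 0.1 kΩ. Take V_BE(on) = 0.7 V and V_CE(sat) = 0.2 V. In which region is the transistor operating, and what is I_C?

Assume active. Base-emitter loop: I_B = (V_BB − V_BE)/(R_B + (β+1)R_E) = (1.6 − 0.7)/(56 + 101×0.1) = 0.0136 mA.
I_C = β·I_B = 100×0.0136 = 1.36 mA.
V_CE = V_CC − I_C·R_C − I_E·R_E = 8.8 − 1.36×0.47 − 1.38×0.1 = 8.02 V > V_CE(sat), so the active-region assumption holds.

active; I_C ≈ 1.4 mA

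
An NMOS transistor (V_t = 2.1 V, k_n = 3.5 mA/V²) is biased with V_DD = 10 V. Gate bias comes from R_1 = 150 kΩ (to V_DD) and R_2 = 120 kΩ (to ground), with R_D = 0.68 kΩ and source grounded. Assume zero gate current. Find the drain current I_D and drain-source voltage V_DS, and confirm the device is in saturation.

V_G = V_DD·R_2/(R_1+R_2) = 10×120/270 = 4.44 V. With the source grounded, V_GS = V_G = 4.44 V.
Assume saturation: I_D = (k_n/2)(V_GS − V_t)² = (3.5/2)×(4.44 − 2.1)² = 1.75×2.34² = 9.62 mA.
V_DS = V_DD − I_D·R_D = 10 − 9.62×0.68 = 3.46 V.
Saturation requires V_DS ≥ V_GS − V_t = 2.34 V; 3.46 ≥ 2.34 ✓.

I_D ≈ 9.6 mA, V_DS ≈ 3.5 V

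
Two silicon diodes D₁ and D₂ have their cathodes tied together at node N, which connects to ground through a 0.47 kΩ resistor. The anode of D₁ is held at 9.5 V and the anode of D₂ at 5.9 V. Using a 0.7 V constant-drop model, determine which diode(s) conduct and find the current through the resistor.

Only D₁ conducts; I_R ≈ 19 mA

Assume both conduct. Then node N would need to be at both 9.5−0.7 = 8.8 V and 5.9−0.7 = 5.2 V, which is impossible.
Assume only D₁ conducts: V_N = 9.5 − 0.7 = 8.8 V, so I_R = 8.8/0.47 = 18.7 mA.
Check D₂: its anode-to-cathode voltage is 5.9 − 8.8 = -2.9 V < 0.7 V, so it is off. The assumption is consistent.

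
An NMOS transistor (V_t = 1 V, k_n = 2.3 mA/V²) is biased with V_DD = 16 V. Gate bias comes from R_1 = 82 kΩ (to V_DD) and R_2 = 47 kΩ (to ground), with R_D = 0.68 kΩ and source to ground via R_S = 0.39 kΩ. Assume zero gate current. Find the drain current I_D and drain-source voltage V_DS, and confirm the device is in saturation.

I_D ≈ 6.4 mA, V_DS ≈ 9.2 V

V_G = V_DD·R_2/(R_1+R_2) = 16×47/129 = 5.83 V.
Assume saturation: I_D = (k_n/2)(V_GS − V_t)² with V_GS = V_G − I_D·R_S = 5.83 − 0.39·I_D.
Substituting gives 0.175·I_D² − 5.33·I_D + 26.8 = 0, with roots I_D = 6.36 or 24.1 mA.
The root I_D = 24.1 mA gives V_GS = -3.58 V ≤ V_t, so take I_D = 6.36 mA.
Then V_GS = 3.35 V and V_DS = V_DD − I_D(R_D+R_S) = 16 − 6.36×1.07 = 9.2 V.
Saturation requires V_DS ≥ V_GS − V_t = 2.35 V; 9.2 ≥ 2.35 ✓.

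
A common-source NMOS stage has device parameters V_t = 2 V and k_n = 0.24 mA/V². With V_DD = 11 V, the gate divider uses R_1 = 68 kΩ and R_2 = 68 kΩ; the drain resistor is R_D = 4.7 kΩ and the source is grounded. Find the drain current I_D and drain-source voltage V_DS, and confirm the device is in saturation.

V_G = V_DD·R_2/(R_1+R_2) = 11×68/136 = 5.5 V. With the source grounded, V_GS = V_G = 5.5 V.
Assume saturation: I_D = (k_n/2)(V_GS − V_t)² = (0.24/2)×(5.5 − 2)² = 0.12×3.5² = 1.47 mA.
V_DS = V_DD − I_D·R_D = 11 − 1.47×4.7 = 4.09 V.
Saturation requires V_DS ≥ V_GS − V_t = 3.5 V; 4.09 ≥ 3.5 ✓.

I_D ≈ 1.5 mA, V_DS ≈ 4.1 V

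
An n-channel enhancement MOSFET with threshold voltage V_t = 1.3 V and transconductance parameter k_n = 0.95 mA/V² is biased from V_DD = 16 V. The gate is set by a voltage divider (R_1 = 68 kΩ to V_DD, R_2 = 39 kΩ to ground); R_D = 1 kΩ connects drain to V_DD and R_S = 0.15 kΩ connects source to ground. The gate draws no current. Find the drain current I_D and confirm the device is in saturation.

I_D ≈ 6.2 mA

V_G = V_DD·R_2/(R_1+R_2) = 16×39/107 = 5.83 V.
Assume saturation: I_D = (k_n/2)(V_GS − V_t)² with V_GS = V_G − I_D·R_S = 5.83 − 0.15·I_D.
Substituting gives 0.0107·I_D² − 1.65·I_D + 9.76 = 0, with roots I_D = 6.17 or 148 mA.
The root I_D = 148 mA gives V_GS = -16.3 V ≤ V_t, so take I_D = 6.17 mA.
Then V_GS = 4.91 V and V_DS = V_DD − I_D(R_D+R_S) = 16 − 6.17×1.15 = 8.9 V.
Saturation requires V_DS ≥ V_GS − V_t = 3.61 V; 8.9 ≥ 3.61 ✓.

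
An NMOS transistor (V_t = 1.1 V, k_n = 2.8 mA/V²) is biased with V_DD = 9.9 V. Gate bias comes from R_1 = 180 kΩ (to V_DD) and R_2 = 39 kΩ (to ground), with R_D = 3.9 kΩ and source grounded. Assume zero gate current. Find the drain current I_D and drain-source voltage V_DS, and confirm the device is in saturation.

V_G = V_DD·R_2/(R_1+R_2) = 9.9×39/219 = 1.76 V. With the source grounded, V_GS = V_G = 1.76 V.
Assume saturation: I_D = (k_n/2)(V_GS − V_t)² = (2.8/2)×(1.76 − 1.1)² = 1.4×0.663² = 0.615 mA.
V_DS = V_DD − I_D·R_D = 9.9 − 0.615×3.9 = 7.5 V.
Saturation requires V_DS ≥ V_GS − V_t = 0.663 V; 7.5 ≥ 0.663 ✓.

I_D ≈ 0.62 mA, V_DS ≈ 7.5 V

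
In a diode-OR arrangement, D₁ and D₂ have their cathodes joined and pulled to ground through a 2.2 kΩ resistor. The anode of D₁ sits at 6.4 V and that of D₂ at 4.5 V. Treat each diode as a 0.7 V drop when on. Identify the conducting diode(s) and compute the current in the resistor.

Only D₁ conducts; I_R ≈ 2.6 mA

Assume both conduct. Then node N would need to be at both 6.4−0.7 = 5.7 V and 4.5−0.7 = 3.8 V, which is impossible.
Assume only D₁ conducts: V_N = 6.4 − 0.7 = 5.7 V, so I_R = 5.7/2.2 = 2.59 mA.
Check D₂: its anode-to-cathode voltage is 4.5 − 5.7 = -1.2 V < 0.7 V, so it is off. The assumption is consistent.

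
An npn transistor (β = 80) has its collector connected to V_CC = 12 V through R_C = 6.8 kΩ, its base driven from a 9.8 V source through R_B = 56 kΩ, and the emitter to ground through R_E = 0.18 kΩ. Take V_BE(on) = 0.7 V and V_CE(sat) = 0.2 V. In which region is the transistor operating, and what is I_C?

Assume active: I_B = (9.8 − 0.7)/(56 + 81×0.18) = 0.129 mA, I_C = β·I_B = 10.3 mA.
Then V_CE = 12 − 10.3×6.8 − 10.4×0.18 = -60 V < 0.2 V — the active assumption fails.
Re-solve with V_CE = 0.2 V. KCL at the emitter: V_E/R_E = (V_BB−0.7−V_E)/R_B + (V_CC−0.2−V_E)/R_C, giving V_E = 0.332 V.
I_C = (V_CC − 0.2 − V_E)/R_C = (11.8 − 0.332)/6.8 = 1.69 mA.
Check: I_B = (9.1 − 0.332)/56 = 0.157 mA, and β·I_B = 12.5 mA > I_C, confirming saturation.

saturation; I_C ≈ 1.7 mA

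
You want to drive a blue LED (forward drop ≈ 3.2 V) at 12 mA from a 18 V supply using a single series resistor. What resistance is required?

R ≈ 1.2 kΩ

The resistor drops V_S − V_D = 18 − 3.2 = 14.8 V at 12 mA.
R = 14.8 V / 12 mA = 1.23 kΩ.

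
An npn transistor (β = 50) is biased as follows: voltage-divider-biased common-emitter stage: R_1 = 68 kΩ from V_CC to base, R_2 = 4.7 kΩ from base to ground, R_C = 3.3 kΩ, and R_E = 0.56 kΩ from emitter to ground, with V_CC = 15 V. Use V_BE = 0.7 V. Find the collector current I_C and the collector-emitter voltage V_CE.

I_C ≈ 0.41 mA, V_CE ≈ 13 V

Thevenize the base divider: V_Th = V_CC·R_2/(R_1+R_2) = 15×4.7/72.7 = 0.97 V, R_Th = R_1‖R_2 = 4.4 kΩ.
Base-emitter loop: V_Th = I_B·R_Th + V_BE + (β+1)I_B·R_E, so I_B = (0.97 − 0.7) / (4.4 + 51×0.56) = 0.00818 mA.
I_C = β·I_B = 50×0.00818 = 0.409 mA, and I_E = (β+1)I_B = 0.417 mA.
V_CE = V_CC − I_C·R_C − I_E·R_E = 15 − 0.409×3.3 − 0.417×0.56 = 13.4 V.
V_CE = 13.4 V > 0.2 V confirms active-region operation.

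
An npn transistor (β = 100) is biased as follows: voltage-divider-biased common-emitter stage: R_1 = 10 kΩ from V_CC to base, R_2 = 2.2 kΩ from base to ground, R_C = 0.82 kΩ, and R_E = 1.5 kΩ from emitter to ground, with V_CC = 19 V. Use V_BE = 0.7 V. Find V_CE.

V_CE ≈ 15 V

Thevenize the base divider: V_Th = V_CC·R_2/(R_1+R_2) = 19×2.2/12.2 = 3.43 V, R_Th = R_1‖R_2 = 1.8 kΩ.
Base-emitter loop: V_Th = I_B·R_Th + V_BE + (β+1)I_B·R_E, so I_B = (3.43 − 0.7) / (1.8 + 101×1.5) = 0.0178 mA.
I_C = β·I_B = 100×0.0178 = 1.78 mA, and I_E = (β+1)I_B = 1.8 mA.
V_CE = V_CC − I_C·R_C − I_E·R_E = 19 − 1.78×0.82 − 1.8×1.5 = 14.8 V.
V_CE = 14.8 V > 0.2 V confirms active-region operation.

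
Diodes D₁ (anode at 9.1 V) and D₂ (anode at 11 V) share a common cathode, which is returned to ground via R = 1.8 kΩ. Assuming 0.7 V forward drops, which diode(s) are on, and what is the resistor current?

Assume both conduct. Then node N would need to be at both 9.1−0.7 = 8.4 V and 11−0.7 = 10.3 V, which is impossible.
Assume only D₂ conducts: V_N = 11 − 0.7 = 10.3 V, so I_R = 10.3/1.8 = 5.72 mA.
Check D₁: its anode-to-cathode voltage is 9.1 − 10.3 = -1.2 V < 0.7 V, so it is off. The assumption is consistent.

Only D₂ conducts; I_R ≈ 5.7 mA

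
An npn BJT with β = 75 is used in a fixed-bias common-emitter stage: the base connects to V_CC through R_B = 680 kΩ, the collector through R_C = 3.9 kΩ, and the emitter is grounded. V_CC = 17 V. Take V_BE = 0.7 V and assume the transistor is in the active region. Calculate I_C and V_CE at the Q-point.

Base loop: V_CC = I_B·R_B + V_BE, so I_B = (17 − 0.7)/680 kΩ = 0.024 mA.
In the active region I_C = β·I_B = 75 × 0.024 = 1.8 mA.
Collector loop: V_CE = V_CC − I_C·R_C = 17 − 1.8×3.9 = 9.99 V.
Since V_CE = 9.99 V > V_CE(sat) ≈ 0.2 V, the transistor is in the active region as assumed.

I_C ≈ 1.8 mA, V_CE ≈ 10 V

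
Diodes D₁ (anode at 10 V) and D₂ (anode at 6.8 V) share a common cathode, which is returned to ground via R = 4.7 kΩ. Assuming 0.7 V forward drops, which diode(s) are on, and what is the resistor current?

Only D₁ conducts; I_R ≈ 2 mA

Assume both conduct. Then node N would need to be at both 10−0.7 = 9.3 V and 6.8−0.7 = 6.1 V, which is impossible.
Assume only D₁ conducts: V_N = 10 − 0.7 = 9.3 V, so I_R = 9.3/4.7 = 1.98 mA.
Check D₂: its anode-to-cathode voltage is 6.8 − 9.3 = -2.5 V < 0.7 V, so it is off. The assumption is consistent.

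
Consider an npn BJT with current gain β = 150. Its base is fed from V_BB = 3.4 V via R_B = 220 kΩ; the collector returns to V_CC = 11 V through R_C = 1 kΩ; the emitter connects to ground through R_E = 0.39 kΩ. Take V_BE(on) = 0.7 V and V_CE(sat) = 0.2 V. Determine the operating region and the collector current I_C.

Assume active. Base-emitter loop: I_B = (V_BB − V_BE)/(R_B + (β+1)R_E) = (3.4 − 0.7)/(220 + 151×0.39) = 0.00968 mA.
I_C = β·I_B = 150×0.00968 = 1.45 mA.
V_CE = V_CC − I_C·R_C − I_E·R_E = 11 − 1.45×1 − 1.46×0.39 = 8.98 V > V_CE(sat), so the active-region assumption holds.

active; I_C ≈ 1.5 mA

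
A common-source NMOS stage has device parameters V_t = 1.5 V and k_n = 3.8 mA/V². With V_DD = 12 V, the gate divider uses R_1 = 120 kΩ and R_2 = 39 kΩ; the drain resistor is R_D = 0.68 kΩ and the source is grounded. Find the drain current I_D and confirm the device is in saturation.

I_D ≈ 4 mA

V_G = V_DD·R_2/(R_1+R_2) = 12×39/159 = 2.94 V. With the source grounded, V_GS = V_G = 2.94 V.
Assume saturation: I_D = (k_n/2)(V_GS − V_t)² = (3.8/2)×(2.94 − 1.5)² = 1.9×1.44² = 3.96 mA.
V_DS = V_DD − I_D·R_D = 12 − 3.96×0.68 = 9.31 V.
Saturation requires V_DS ≥ V_GS − V_t = 1.44 V; 9.31 ≥ 1.44 ✓.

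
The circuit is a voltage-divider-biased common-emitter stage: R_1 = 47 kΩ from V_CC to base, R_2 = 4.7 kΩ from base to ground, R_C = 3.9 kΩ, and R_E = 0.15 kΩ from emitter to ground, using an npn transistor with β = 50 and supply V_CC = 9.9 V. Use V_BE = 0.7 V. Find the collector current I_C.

Thevenize the base divider: V_Th = V_CC·R_2/(R_1+R_2) = 9.9×4.7/51.7 = 0.9 V, R_Th = R_1‖R_2 = 4.27 kΩ.
Base-emitter loop: V_Th = I_B·R_Th + V_BE + (β+1)I_B·R_E, so I_B = (0.9 − 0.7) / (4.27 + 51×0.15) = 0.0168 mA.
I_C = β·I_B = 50×0.0168 = 0.839 mA, and I_E = (β+1)I_B = 0.856 mA.
V_CE = V_CC − I_C·R_C − I_E·R_E = 9.9 − 0.839×3.9 − 0.856×0.15 = 6.5 V.
V_CE = 6.5 V > 0.2 V confirms active-region operation.

I_C ≈ 0.84 mA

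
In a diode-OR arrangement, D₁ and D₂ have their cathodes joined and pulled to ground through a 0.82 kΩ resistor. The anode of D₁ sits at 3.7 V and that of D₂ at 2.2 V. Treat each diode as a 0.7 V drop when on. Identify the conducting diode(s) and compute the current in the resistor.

Assume both conduct. Then node N would need to be at both 3.7−0.7 = 3 V and 2.2−0.7 = 1.5 V, which is impossible.
Assume only D₁ conducts: V_N = 3.7 − 0.7 = 3 V, so I_R = 3/0.82 = 3.66 mA.
Check D₂: its anode-to-cathode voltage is 2.2 − 3 = -0.8 V < 0.7 V, so it is off. The assumption is consistent.

Only D₁ conducts; I_R ≈ 3.7 mA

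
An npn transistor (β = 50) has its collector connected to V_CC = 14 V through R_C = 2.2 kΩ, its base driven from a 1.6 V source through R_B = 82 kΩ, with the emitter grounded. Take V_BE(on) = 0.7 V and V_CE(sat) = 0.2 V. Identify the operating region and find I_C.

Assume active. Base-emitter loop: I_B = (V_BB − V_BE)/R_B = (1.6 − 0.7)/82 = 0.011 mA.
I_C = β·I_B = 50×0.011 = 0.549 mA.
V_CE = V_CC − I_C·R_C = 14 − 0.549×2.2 = 12.8 V > V_CE(sat), so the active-region assumption holds.

active; I_C ≈ 0.55 mA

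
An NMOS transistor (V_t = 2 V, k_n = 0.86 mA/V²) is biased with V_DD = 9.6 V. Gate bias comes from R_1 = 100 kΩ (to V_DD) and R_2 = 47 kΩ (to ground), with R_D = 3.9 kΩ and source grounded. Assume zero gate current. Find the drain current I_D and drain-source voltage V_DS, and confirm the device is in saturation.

V_G = V_DD·R_2/(R_1+R_2) = 9.6×47/147 = 3.07 V. With the source grounded, V_GS = V_G = 3.07 V.
Assume saturation: I_D = (k_n/2)(V_GS − V_t)² = (0.86/2)×(3.07 − 2)² = 0.43×1.07² = 0.492 mA.
V_DS = V_DD − I_D·R_D = 9.6 − 0.492×3.9 = 7.68 V.
Saturation requires V_DS ≥ V_GS − V_t = 1.07 V; 7.68 ≥ 1.07 ✓.

I_D ≈ 0.49 mA, V_DS ≈ 7.7 V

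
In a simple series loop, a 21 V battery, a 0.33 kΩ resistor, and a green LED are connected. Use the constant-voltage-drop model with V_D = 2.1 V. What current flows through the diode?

I ≈ 57 mA

KVL around the loop: 21 = V_D + I·R = 2.1 + I × 0.33 kΩ.
So I = (21 − 2.1) / 0.33 kΩ = 18.9 / 0.33 = 57.3 mA.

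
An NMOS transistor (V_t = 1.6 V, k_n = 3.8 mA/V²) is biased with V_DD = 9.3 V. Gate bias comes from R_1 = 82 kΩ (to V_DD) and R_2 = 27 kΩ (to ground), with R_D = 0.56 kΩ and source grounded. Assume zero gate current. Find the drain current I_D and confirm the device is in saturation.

V_G = V_DD·R_2/(R_1+R_2) = 9.3×27/109 = 2.3 V. With the source grounded, V_GS = V_G = 2.3 V.
Assume saturation: I_D = (k_n/2)(V_GS − V_t)² = (3.8/2)×(2.3 − 1.6)² = 1.9×0.704² = 0.941 mA.
V_DS = V_DD − I_D·R_D = 9.3 − 0.941×0.56 = 8.77 V.
Saturation requires V_DS ≥ V_GS − V_t = 0.704 V; 8.77 ≥ 0.704 ✓.

I_D ≈ 0.94 mA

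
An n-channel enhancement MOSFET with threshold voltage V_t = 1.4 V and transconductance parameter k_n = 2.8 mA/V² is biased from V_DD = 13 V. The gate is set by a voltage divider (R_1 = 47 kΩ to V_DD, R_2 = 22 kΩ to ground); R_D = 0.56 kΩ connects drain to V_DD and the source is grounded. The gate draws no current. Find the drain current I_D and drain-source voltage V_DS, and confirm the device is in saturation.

V_G = V_DD·R_2/(R_1+R_2) = 13×22/69 = 4.14 V. With the source grounded, V_GS = V_G = 4.14 V.
Assume saturation: I_D = (k_n/2)(V_GS − V_t)² = (2.8/2)×(4.14 − 1.4)² = 1.4×2.74² = 10.5 mA.
V_DS = V_DD − I_D·R_D = 13 − 10.5×0.56 = 7.09 V.
Saturation requires V_DS ≥ V_GS − V_t = 2.74 V; 7.09 ≥ 2.74 ✓.

I_D ≈ 11 mA, V_DS ≈ 7.1 V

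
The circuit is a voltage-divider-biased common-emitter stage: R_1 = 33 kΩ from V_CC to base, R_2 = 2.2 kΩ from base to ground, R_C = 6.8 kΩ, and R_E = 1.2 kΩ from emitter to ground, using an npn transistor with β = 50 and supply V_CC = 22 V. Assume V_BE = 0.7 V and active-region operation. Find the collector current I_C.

I_C ≈ 0.53 mA

Thevenize the base divider: V_Th = V_CC·R_2/(R_1+R_2) = 22×2.2/35.2 = 1.38 V, R_Th = R_1‖R_2 = 2.06 kΩ.
Base-emitter loop: V_Th = I_B·R_Th + V_BE + (β+1)I_B·R_E, so I_B = (1.38 − 0.7) / (2.06 + 51×1.2) = 0.0107 mA.
I_C = β·I_B = 50×0.0107 = 0.533 mA, and I_E = (β+1)I_B = 0.544 mA.
V_CE = V_CC − I_C·R_C − I_E·R_E = 22 − 0.533×6.8 − 0.544×1.2 = 17.7 V.
V_CE = 17.7 V > 0.2 V confirms active-region operation.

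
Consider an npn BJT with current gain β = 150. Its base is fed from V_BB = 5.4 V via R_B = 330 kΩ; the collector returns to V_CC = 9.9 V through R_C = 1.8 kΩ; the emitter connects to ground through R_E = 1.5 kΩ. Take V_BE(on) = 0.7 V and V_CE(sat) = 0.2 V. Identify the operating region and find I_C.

Assume active. Base-emitter loop: I_B = (V_BB − V_BE)/(R_B + (β+1)R_E) = (5.4 − 0.7)/(330 + 151×1.5) = 0.00845 mA.
I_C = β·I_B = 150×0.00845 = 1.27 mA.
V_CE = V_CC − I_C·R_C − I_E·R_E = 9.9 − 1.27×1.8 − 1.28×1.5 = 5.71 V > V_CE(sat), so the active-region assumption holds.

active; I_C ≈ 1.3 mA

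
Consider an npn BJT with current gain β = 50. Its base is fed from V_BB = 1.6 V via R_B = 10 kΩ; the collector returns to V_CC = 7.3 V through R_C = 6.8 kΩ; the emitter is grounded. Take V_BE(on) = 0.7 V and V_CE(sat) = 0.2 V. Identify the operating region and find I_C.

saturation; I_C ≈ 1 mA

Assume active: I_B = (1.6 − 0.7)/10 = 0.09 mA, giving I_C = β·I_B = 4.5 mA.
But then V_CE = 7.3 − 4.5×6.8 = -23.3 V < V_CE(sat) = 0.2 V — impossible in the active region.
So the transistor is saturated. With V_CE = 0.2 V, I_C = (V_CC − 0.2)/R_C = 7.1/6.8 = 1.04 mA.
Check: β·I_B = 4.5 mA > I_C = 1.04 mA, confirming saturation.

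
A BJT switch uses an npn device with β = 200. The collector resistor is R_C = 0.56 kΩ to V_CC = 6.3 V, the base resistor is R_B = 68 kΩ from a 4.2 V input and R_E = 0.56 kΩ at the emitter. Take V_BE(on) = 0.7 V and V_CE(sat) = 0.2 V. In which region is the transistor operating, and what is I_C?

active; I_C ≈ 3.9 mA

Assume active. Base-emitter loop: I_B = (V_BB − V_BE)/(R_B + (β+1)R_E) = (4.2 − 0.7)/(68 + 201×0.56) = 0.0194 mA.
I_C = β·I_B = 200×0.0194 = 3.88 mA.
V_CE = V_CC − I_C·R_C − I_E·R_E = 6.3 − 3.88×0.56 − 3.9×0.56 = 1.95 V > V_CE(sat), so the active-region assumption holds.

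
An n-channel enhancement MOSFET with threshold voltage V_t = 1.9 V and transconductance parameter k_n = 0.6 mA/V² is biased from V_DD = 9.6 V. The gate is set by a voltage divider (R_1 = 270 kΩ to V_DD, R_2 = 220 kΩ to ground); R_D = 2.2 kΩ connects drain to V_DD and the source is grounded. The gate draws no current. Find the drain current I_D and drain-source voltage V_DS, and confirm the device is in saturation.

I_D ≈ 1.7 mA, V_DS ≈ 5.8 V

V_G = V_DD·R_2/(R_1+R_2) = 9.6×220/490 = 4.31 V. With the source grounded, V_GS = V_G = 4.31 V.
Assume saturation: I_D = (k_n/2)(V_GS − V_t)² = (0.6/2)×(4.31 − 1.9)² = 0.3×2.41² = 1.74 mA.
V_DS = V_DD − I_D·R_D = 9.6 − 1.74×2.2 = 5.77 V.
Saturation requires V_DS ≥ V_GS − V_t = 2.41 V; 5.77 ≥ 2.41 ✓.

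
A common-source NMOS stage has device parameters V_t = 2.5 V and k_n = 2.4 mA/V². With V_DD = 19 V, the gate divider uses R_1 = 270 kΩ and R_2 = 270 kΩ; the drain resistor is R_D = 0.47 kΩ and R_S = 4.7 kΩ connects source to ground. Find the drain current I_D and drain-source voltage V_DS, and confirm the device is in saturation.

I_D ≈ 1.3 mA, V_DS ≈ 12 V

V_G = V_DD·R_2/(R_1+R_2) = 19×270/540 = 9.5 V.
Assume saturation: I_D = (k_n/2)(V_GS − V_t)² with V_GS = V_G − I_D·R_S = 9.5 − 4.7·I_D.
Substituting gives 26.5·I_D² − 80·I_D + 58.8 = 0, with roots I_D = 1.27 or 1.75 mA.
The root I_D = 1.75 mA gives V_GS = 1.29 V ≤ V_t, so take I_D = 1.27 mA.
Then V_GS = 3.53 V and V_DS = V_DD − I_D(R_D+R_S) = 19 − 1.27×5.17 = 12.4 V.
Saturation requires V_DS ≥ V_GS − V_t = 1.03 V; 12.4 ≥ 1.03 ✓.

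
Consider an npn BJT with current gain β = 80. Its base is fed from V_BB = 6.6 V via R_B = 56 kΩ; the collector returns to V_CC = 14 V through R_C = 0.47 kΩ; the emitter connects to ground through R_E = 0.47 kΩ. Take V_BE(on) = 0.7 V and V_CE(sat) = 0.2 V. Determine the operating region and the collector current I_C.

active; I_C ≈ 5 mA

Assume active. Base-emitter loop: I_B = (V_BB − V_BE)/(R_B + (β+1)R_E) = (6.6 − 0.7)/(56 + 81×0.47) = 0.0627 mA.
I_C = β·I_B = 80×0.0627 = 5.02 mA.
V_CE = V_CC − I_C·R_C − I_E·R_E = 14 − 5.02×0.47 − 5.08×0.47 = 9.25 V > V_CE(sat), so the active-region assumption holds.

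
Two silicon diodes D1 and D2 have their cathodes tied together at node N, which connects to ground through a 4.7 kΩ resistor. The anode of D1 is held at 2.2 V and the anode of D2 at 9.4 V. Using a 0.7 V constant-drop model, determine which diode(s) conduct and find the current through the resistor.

Assume both conduct. Then node N would need to be at both 2.2−0.7 = 1.5 V and 9.4−0.7 = 8.7 V, which is impossible.
Assume only D2 conducts: V_N = 9.4 − 0.7 = 8.7 V, so I_R = 8.7/4.7 = 1.85 mA.
Check D1: its anode-to-cathode voltage is 2.2 − 8.7 = -6.5 V < 0.7 V, so it is off. The assumption is consistent.

Only D2 conducts; I_R ≈ 1.9 mA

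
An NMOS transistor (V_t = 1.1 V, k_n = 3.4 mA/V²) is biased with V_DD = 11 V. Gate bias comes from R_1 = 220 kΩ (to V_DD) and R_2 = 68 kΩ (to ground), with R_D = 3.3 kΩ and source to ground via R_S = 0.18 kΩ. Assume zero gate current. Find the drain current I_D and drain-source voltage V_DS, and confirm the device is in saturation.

I_D ≈ 2.1 mA, V_DS ≈ 3.6 V

V_G = V_DD·R_2/(R_1+R_2) = 11×68/288 = 2.6 V.
Assume saturation: I_D = (k_n/2)(V_GS − V_t)² with V_GS = V_G − I_D·R_S = 2.6 − 0.18·I_D.
Substituting gives 0.0551·I_D² − 1.92·I_D + 3.81 = 0, with roots I_D = 2.12 or 32.7 mA.
The root I_D = 32.7 mA gives V_GS = -3.28 V ≤ V_t, so take I_D = 2.12 mA.
Then V_GS = 2.22 V and V_DS = V_DD − I_D(R_D+R_S) = 11 − 2.12×3.48 = 3.63 V.
Saturation requires V_DS ≥ V_GS − V_t = 1.12 V; 3.63 ≥ 1.12 ✓.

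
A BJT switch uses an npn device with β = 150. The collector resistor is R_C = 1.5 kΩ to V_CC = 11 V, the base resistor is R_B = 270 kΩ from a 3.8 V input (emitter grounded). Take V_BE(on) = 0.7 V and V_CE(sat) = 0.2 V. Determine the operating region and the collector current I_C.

active; I_C ≈ 1.7 mA

Assume active. Base-emitter loop: I_B = (V_BB − V_BE)/R_B = (3.8 − 0.7)/270 = 0.0115 mA.
I_C = β·I_B = 150×0.0115 = 1.72 mA.
V_CE = V_CC − I_C·R_C = 11 − 1.72×1.5 = 8.42 V > V_CE(sat), so the active-region assumption holds.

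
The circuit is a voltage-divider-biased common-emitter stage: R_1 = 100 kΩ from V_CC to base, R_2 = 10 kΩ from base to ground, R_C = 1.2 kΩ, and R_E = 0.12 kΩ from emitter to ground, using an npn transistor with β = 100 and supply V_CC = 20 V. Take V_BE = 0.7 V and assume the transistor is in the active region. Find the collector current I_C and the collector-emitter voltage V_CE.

I_C ≈ 5.3 mA, V_CE ≈ 13 V

Thevenize the base divider: V_Th = V_CC·R_2/(R_1+R_2) = 20×10/110 = 1.82 V, R_Th = R_1‖R_2 = 9.09 kΩ.
Base-emitter loop: V_Th = I_B·R_Th + V_BE + (β+1)I_B·R_E, so I_B = (1.82 − 0.7) / (9.09 + 101×0.12) = 0.0527 mA.
I_C = β·I_B = 100×0.0527 = 5.27 mA, and I_E = (β+1)I_B = 5.32 mA.
V_CE = V_CC − I_C·R_C − I_E·R_E = 20 − 5.27×1.2 − 5.32×0.12 = 13 V.
V_CE = 13 V > 0.2 V confirms active-region operation.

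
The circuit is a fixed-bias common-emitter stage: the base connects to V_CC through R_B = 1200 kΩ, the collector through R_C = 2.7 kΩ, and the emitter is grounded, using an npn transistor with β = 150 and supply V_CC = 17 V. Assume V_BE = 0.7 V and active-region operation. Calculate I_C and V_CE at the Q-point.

I_C ≈ 2 mA, V_CE ≈ 11 V

Base loop: V_CC = I_B·R_B + V_BE, so I_B = (17 − 0.7)/1200 kΩ = 0.0136 mA.
In the active region I_C = β·I_B = 150 × 0.0136 = 2.04 mA.
Collector loop: V_CE = V_CC − I_C·R_C = 17 − 2.04×2.7 = 11.5 V.
Since V_CE = 11.5 V > V_CE(sat) ≈ 0.2 V, the transistor is in the active region as assumed.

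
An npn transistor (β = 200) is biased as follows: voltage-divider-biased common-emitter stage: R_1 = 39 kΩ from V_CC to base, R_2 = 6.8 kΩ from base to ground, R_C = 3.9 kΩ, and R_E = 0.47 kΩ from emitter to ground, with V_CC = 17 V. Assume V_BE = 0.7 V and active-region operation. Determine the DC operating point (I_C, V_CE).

Thevenize the base divider: V_Th = V_CC·R_2/(R_1+R_2) = 17×6.8/45.8 = 2.52 V, R_Th = R_1‖R_2 = 5.79 kΩ.
Base-emitter loop: V_Th = I_B·R_Th + V_BE + (β+1)I_B·R_E, so I_B = (2.52 − 0.7) / (5.79 + 201×0.47) = 0.0182 mA.
I_C = β·I_B = 200×0.0182 = 3.64 mA, and I_E = (β+1)I_B = 3.66 mA.
V_CE = V_CC − I_C·R_C − I_E·R_E = 17 − 3.64×3.9 − 3.66×0.47 = 1.09 V.
V_CE = 1.09 V > 0.2 V confirms active-region operation.

I_C ≈ 3.6 mA, V_CE ≈ 1.1 V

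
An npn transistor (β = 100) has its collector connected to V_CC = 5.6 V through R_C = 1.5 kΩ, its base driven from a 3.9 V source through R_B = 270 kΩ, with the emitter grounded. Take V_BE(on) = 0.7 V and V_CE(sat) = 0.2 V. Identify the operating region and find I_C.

active; I_C ≈ 1.2 mA

Assume active. Base-emitter loop: I_B = (V_BB − V_BE)/R_B = (3.9 − 0.7)/270 = 0.0119 mA.
I_C = β·I_B = 100×0.0119 = 1.19 mA.
V_CE = V_CC − I_C·R_C = 5.6 − 1.19×1.5 = 3.82 V > V_CE(sat), so the active-region assumption holds.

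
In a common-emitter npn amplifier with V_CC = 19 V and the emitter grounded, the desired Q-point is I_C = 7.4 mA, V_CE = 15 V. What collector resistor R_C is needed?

Collector loop: V_CC = I_C·R_C + V_CE.
R_C = (V_CC − V_CE)/I_C = (19 − 15)/7.4 = 0.541 kΩ.

R_C ≈ 0.54 kΩ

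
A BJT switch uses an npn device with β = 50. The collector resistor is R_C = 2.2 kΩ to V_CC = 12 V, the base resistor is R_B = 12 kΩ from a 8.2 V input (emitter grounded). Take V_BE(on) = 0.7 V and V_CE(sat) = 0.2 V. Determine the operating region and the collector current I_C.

saturation; I_C ≈ 5.4 mA

Assume active: I_B = (8.2 − 0.7)/12 = 0.625 mA, giving I_C = β·I_B = 31.2 mA.
But then V_CE = 12 − 31.2×2.2 = -56.7 V < V_CE(sat) = 0.2 V — impossible in the active region.
So the transistor is saturated. With V_CE = 0.2 V, I_C = (V_CC − 0.2)/R_C = 11.8/2.2 = 5.36 mA.
Check: β·I_B = 31.2 mA > I_C = 5.36 mA, confirming saturation.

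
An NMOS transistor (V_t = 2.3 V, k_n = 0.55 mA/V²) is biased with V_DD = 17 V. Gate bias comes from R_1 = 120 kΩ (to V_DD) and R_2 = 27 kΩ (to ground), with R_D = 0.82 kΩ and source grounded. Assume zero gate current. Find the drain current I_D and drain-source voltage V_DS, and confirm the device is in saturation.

I_D ≈ 0.19 mA, V_DS ≈ 17 V

V_G = V_DD·R_2/(R_1+R_2) = 17×27/147 = 3.12 V. With the source grounded, V_GS = V_G = 3.12 V.
Assume saturation: I_D = (k_n/2)(V_GS − V_t)² = (0.55/2)×(3.12 − 2.3)² = 0.275×0.822² = 0.186 mA.
V_DS = V_DD − I_D·R_D = 17 − 0.186×0.82 = 16.8 V.
Saturation requires V_DS ≥ V_GS − V_t = 0.822 V; 16.8 ≥ 0.822 ✓.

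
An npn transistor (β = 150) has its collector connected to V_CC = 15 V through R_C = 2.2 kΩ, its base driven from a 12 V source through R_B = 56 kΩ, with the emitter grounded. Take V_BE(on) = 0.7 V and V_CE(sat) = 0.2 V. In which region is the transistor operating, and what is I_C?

Assume active: I_B = (12 − 0.7)/56 = 0.202 mA, giving I_C = β·I_B = 30.3 mA.
But then V_CE = 15 − 30.3×2.2 = -51.6 V < V_CE(sat) = 0.2 V — impossible in the active region.
So the transistor is saturated. With V_CE = 0.2 V, I_C = (V_CC − 0.2)/R_C = 14.8/2.2 = 6.73 mA.
Check: β·I_B = 30.3 mA > I_C = 6.73 mA, confirming saturation.

saturation; I_C ≈ 6.7 mA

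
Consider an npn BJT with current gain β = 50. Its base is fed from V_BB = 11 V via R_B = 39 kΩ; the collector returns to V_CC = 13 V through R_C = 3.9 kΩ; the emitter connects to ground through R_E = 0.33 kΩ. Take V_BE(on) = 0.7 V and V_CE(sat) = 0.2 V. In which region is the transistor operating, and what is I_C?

saturation; I_C ≈ 3 mA

Assume active: I_B = (11 − 0.7)/(39 + 51×0.33) = 0.184 mA, I_C = β·I_B = 9.22 mA.
Then V_CE = 13 − 9.22×3.9 − 9.41×0.33 = -26.1 V < 0.2 V — the active assumption fails.
Re-solve with V_CE = 0.2 V. KCL at the emitter: V_E/R_E = (V_BB−0.7−V_E)/R_B + (V_CC−0.2−V_E)/R_C, giving V_E = 1.07 V.
I_C = (V_CC − 0.2 − V_E)/R_C = (12.8 − 1.07)/3.9 = 3.01 mA.
Check: I_B = (10.3 − 1.07)/39 = 0.237 mA, and β·I_B = 11.8 mA > I_C, confirming saturation.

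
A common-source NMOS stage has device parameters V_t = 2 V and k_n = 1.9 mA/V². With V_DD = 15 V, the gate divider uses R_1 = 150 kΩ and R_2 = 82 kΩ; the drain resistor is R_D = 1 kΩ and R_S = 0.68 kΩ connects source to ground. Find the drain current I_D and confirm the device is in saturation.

I_D ≈ 2.5 mA

V_G = V_DD·R_2/(R_1+R_2) = 15×82/232 = 5.3 V.
Assume saturation: I_D = (k_n/2)(V_GS − V_t)² with V_GS = V_G − I_D·R_S = 5.3 − 0.68·I_D.
Substituting gives 0.439·I_D² − 5.27·I_D + 10.4 = 0, with roots I_D = 2.48 or 9.51 mA.
The root I_D = 9.51 mA gives V_GS = -1.16 V ≤ V_t, so take I_D = 2.48 mA.
Then V_GS = 3.62 V and V_DS = V_DD − I_D(R_D+R_S) = 15 − 2.48×1.68 = 10.8 V.
Saturation requires V_DS ≥ V_GS − V_t = 1.62 V; 10.8 ≥ 1.62 ✓.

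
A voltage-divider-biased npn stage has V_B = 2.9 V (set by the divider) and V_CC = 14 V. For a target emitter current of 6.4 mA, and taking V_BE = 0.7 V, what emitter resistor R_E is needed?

V_E = V_B − V_BE = 2.9 − 0.7 = 2.2 V.
R_E = V_E / I_E = 2.2 / 6.4 = 0.344 kΩ.

R_E ≈ 0.34 kΩ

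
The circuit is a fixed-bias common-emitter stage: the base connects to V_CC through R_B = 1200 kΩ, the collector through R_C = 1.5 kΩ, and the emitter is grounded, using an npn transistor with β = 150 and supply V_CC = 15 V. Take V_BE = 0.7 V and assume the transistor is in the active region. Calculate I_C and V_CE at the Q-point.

Base loop: V_CC = I_B·R_B + V_BE, so I_B = (15 − 0.7)/1200 kΩ = 0.0119 mA.
In the active region I_C = β·I_B = 150 × 0.0119 = 1.79 mA.
Collector loop: V_CE = V_CC − I_C·R_C = 15 − 1.79×1.5 = 12.3 V.
Since V_CE = 12.3 V > V_CE(sat) ≈ 0.2 V, the transistor is in the active region as assumed.

I_C ≈ 1.8 mA, V_CE ≈ 12 V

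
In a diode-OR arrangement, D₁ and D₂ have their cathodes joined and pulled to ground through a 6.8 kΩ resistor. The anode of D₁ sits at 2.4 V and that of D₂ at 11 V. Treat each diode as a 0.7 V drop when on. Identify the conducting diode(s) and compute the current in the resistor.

Only D₂ conducts; I_R ≈ 1.5 mA

Assume both conduct. Then node N would need to be at both 2.4−0.7 = 1.7 V and 11−0.7 = 10.3 V, which is impossible.
Assume only D₂ conducts: V_N = 11 − 0.7 = 10.3 V, so I_R = 10.3/6.8 = 1.51 mA.
Check D₁: its anode-to-cathode voltage is 2.4 − 10.3 = -7.9 V < 0.7 V, so it is off. The assumption is consistent.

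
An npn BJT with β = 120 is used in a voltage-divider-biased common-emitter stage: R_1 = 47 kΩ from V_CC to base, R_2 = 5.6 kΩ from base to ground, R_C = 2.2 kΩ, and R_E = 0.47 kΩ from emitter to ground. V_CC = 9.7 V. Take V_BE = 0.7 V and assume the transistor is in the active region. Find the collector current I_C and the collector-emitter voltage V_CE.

I_C ≈ 0.65 mA, V_CE ≈ 8 V

Thevenize the base divider: V_Th = V_CC·R_2/(R_1+R_2) = 9.7×5.6/52.6 = 1.03 V, R_Th = R_1‖R_2 = 5 kΩ.
Base-emitter loop: V_Th = I_B·R_Th + V_BE + (β+1)I_B·R_E, so I_B = (1.03 − 0.7) / (5 + 121×0.47) = 0.00538 mA.
I_C = β·I_B = 120×0.00538 = 0.645 mA, and I_E = (β+1)I_B = 0.651 mA.
V_CE = V_CC − I_C·R_C − I_E·R_E = 9.7 − 0.645×2.2 − 0.651×0.47 = 7.97 V.
V_CE = 7.97 V > 0.2 V confirms active-region operation.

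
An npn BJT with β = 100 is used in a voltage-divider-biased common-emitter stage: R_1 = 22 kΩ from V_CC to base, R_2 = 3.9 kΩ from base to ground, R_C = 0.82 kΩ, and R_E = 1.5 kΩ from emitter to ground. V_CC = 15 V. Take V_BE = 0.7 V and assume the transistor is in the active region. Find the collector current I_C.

I_C ≈ 1 mA

Thevenize the base divider: V_Th = V_CC·R_2/(R_1+R_2) = 15×3.9/25.9 = 2.26 V, R_Th = R_1‖R_2 = 3.31 kΩ.
Base-emitter loop: V_Th = I_B·R_Th + V_BE + (β+1)I_B·R_E, so I_B = (2.26 − 0.7) / (3.31 + 101×1.5) = 0.0101 mA.
I_C = β·I_B = 100×0.0101 = 1.01 mA, and I_E = (β+1)I_B = 1.02 mA.
V_CE = V_CC − I_C·R_C − I_E·R_E = 15 − 1.01×0.82 − 1.02×1.5 = 12.6 V.
V_CE = 12.6 V > 0.2 V confirms active-region operation.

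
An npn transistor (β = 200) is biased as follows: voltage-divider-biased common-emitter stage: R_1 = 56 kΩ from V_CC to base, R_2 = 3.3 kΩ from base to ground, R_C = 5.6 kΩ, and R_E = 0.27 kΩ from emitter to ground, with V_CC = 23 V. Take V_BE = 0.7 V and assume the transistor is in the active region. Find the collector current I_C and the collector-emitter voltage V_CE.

I_C ≈ 2 mA, V_CE ≈ 11 V

Thevenize the base divider: V_Th = V_CC·R_2/(R_1+R_2) = 23×3.3/59.3 = 1.28 V, R_Th = R_1‖R_2 = 3.12 kΩ.
Base-emitter loop: V_Th = I_B·R_Th + V_BE + (β+1)I_B·R_E, so I_B = (1.28 − 0.7) / (3.12 + 201×0.27) = 0.0101 mA.
I_C = β·I_B = 200×0.0101 = 2.02 mA, and I_E = (β+1)I_B = 2.03 mA.
V_CE = V_CC − I_C·R_C − I_E·R_E = 23 − 2.02×5.6 − 2.03×0.27 = 11.1 V.
V_CE = 11.1 V > 0.2 V confirms active-region operation.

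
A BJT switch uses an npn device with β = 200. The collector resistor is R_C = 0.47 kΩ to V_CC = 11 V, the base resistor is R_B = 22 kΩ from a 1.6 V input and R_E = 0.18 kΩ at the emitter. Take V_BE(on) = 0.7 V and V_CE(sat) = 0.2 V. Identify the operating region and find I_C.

Assume active. Base-emitter loop: I_B = (V_BB − V_BE)/(R_B + (β+1)R_E) = (1.6 − 0.7)/(22 + 201×0.18) = 0.0155 mA.
I_C = β·I_B = 200×0.0155 = 3.09 mA.
V_CE = V_CC − I_C·R_C − I_E·R_E = 11 − 3.09×0.47 − 3.11×0.18 = 8.99 V > V_CE(sat), so the active-region assumption holds.

active; I_C ≈ 3.1 mA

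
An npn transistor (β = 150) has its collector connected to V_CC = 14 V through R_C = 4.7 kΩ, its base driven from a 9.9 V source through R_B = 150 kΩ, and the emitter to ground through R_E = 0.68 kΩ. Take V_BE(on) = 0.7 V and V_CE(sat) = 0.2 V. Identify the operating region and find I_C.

Assume active: I_B = (9.9 − 0.7)/(150 + 151×0.68) = 0.0364 mA, I_C = β·I_B = 5.46 mA.
Then V_CE = 14 − 5.46×4.7 − 5.5×0.68 = -15.4 V < 0.2 V — the active assumption fails.
Re-solve with V_CE = 0.2 V. KCL at the emitter: V_E/R_E = (V_BB−0.7−V_E)/R_B + (V_CC−0.2−V_E)/R_C, giving V_E = 1.77 V.
I_C = (V_CC − 0.2 − V_E)/R_C = (13.8 − 1.77)/4.7 = 2.56 mA.
Check: I_B = (9.2 − 1.77)/150 = 0.0495 mA, and β·I_B = 7.43 mA > I_C, confirming saturation.

saturation; I_C ≈ 2.6 mA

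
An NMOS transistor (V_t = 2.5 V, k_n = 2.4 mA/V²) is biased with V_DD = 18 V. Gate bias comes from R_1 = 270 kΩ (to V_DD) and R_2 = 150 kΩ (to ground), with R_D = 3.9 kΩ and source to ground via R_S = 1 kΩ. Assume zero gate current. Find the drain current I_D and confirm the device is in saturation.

I_D ≈ 2.5 mA

V_G = V_DD·R_2/(R_1+R_2) = 18×150/420 = 6.43 V.
Assume saturation: I_D = (k_n/2)(V_GS − V_t)² with V_GS = V_G − I_D·R_S = 6.43 − 1·I_D.
Substituting gives 1.2·I_D² − 10.4·I_D + 18.5 = 0, with roots I_D = 2.49 or 6.2 mA.
The root I_D = 6.2 mA gives V_GS = 0.227 V ≤ V_t, so take I_D = 2.49 mA.
Then V_GS = 3.94 V and V_DS = V_DD − I_D(R_D+R_S) = 18 − 2.49×4.9 = 5.81 V.
Saturation requires V_DS ≥ V_GS − V_t = 1.44 V; 5.81 ≥ 1.44 ✓.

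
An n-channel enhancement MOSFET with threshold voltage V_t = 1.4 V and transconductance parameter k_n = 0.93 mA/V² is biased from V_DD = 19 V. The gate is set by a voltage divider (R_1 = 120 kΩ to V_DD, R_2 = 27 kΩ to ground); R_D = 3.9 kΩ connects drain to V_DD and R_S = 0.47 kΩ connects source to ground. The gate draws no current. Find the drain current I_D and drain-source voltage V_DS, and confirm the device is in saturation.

V_G = V_DD·R_2/(R_1+R_2) = 19×27/147 = 3.49 V.
Assume saturation: I_D = (k_n/2)(V_GS − V_t)² with V_GS = V_G − I_D·R_S = 3.49 − 0.47·I_D.
Substituting gives 0.103·I_D² − 1.91·I_D + 2.03 = 0, with roots I_D = 1.13 or 17.5 mA.
The root I_D = 17.5 mA gives V_GS = -4.73 V ≤ V_t, so take I_D = 1.13 mA.
Then V_GS = 2.96 V and V_DS = V_DD − I_D(R_D+R_S) = 19 − 1.13×4.37 = 14.1 V.
Saturation requires V_DS ≥ V_GS − V_t = 1.56 V; 14.1 ≥ 1.56 ✓.

I_D ≈ 1.1 mA, V_DS ≈ 14 V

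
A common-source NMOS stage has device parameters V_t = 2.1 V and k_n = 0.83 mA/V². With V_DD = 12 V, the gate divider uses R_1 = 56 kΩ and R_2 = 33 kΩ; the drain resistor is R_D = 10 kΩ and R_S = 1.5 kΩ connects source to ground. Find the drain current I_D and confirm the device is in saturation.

V_G = V_DD·R_2/(R_1+R_2) = 12×33/89 = 4.45 V.
Assume saturation: I_D = (k_n/2)(V_GS − V_t)² with V_GS = V_G − I_D·R_S = 4.45 − 1.5·I_D.
Substituting gives 0.934·I_D² − 3.93·I_D + 2.29 = 0, with roots I_D = 0.7 or 3.5 mA.
The root I_D = 3.5 mA gives V_GS = -0.805 V ≤ V_t, so take I_D = 0.7 mA.
Then V_GS = 3.4 V and V_DS = V_DD − I_D(R_D+R_S) = 12 − 0.7×11.5 = 3.95 V.
Saturation requires V_DS ≥ V_GS − V_t = 1.3 V; 3.95 ≥ 1.3 ✓.

I_D ≈ 0.7 mA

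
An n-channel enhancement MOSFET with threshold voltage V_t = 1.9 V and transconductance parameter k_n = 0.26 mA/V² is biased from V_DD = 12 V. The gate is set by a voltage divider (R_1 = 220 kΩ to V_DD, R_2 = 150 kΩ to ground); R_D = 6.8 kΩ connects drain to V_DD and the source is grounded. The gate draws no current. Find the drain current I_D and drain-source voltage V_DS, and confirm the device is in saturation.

I_D ≈ 1.1 mA, V_DS ≈ 4.2 V

V_G = V_DD·R_2/(R_1+R_2) = 12×150/370 = 4.86 V. With the source grounded, V_GS = V_G = 4.86 V.
Assume saturation: I_D = (k_n/2)(V_GS − V_t)² = (0.26/2)×(4.86 − 1.9)² = 0.13×2.96² = 1.14 mA.
V_DS = V_DD − I_D·R_D = 12 − 1.14×6.8 = 4.23 V.
Saturation requires V_DS ≥ V_GS − V_t = 2.96 V; 4.23 ≥ 2.96 ✓.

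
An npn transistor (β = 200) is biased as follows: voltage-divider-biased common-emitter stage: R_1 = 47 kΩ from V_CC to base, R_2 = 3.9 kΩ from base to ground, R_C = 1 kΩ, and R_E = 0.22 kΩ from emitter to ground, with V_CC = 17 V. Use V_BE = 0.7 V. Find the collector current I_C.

Thevenize the base divider: V_Th = V_CC·R_2/(R_1+R_2) = 17×3.9/50.9 = 1.3 V, R_Th = R_1‖R_2 = 3.6 kΩ.
Base-emitter loop: V_Th = I_B·R_Th + V_BE + (β+1)I_B·R_E, so I_B = (1.3 − 0.7) / (3.6 + 201×0.22) = 0.0126 mA.
I_C = β·I_B = 200×0.0126 = 2.52 mA, and I_E = (β+1)I_B = 2.53 mA.
V_CE = V_CC − I_C·R_C − I_E·R_E = 17 − 2.52×1 − 2.53×0.22 = 13.9 V.
V_CE = 13.9 V > 0.2 V confirms active-region operation.

I_C ≈ 2.5 mA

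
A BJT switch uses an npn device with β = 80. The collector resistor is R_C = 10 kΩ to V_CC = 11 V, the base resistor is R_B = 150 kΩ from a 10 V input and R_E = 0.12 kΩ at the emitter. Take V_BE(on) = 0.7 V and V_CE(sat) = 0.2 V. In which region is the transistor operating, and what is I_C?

saturation; I_C ≈ 1.1 mA

Assume active: I_B = (10 − 0.7)/(150 + 81×0.12) = 0.0582 mA, I_C = β·I_B = 4.66 mA.
Then V_CE = 11 − 4.66×10 − 4.72×0.12 = -36.1 V < 0.2 V — the active assumption fails.
Re-solve with V_CE = 0.2 V. KCL at the emitter: V_E/R_E = (V_BB−0.7−V_E)/R_B + (V_CC−0.2−V_E)/R_C, giving V_E = 0.135 V.
I_C = (V_CC − 0.2 − V_E)/R_C = (10.8 − 0.135)/10 = 1.07 mA.
Check: I_B = (9.3 − 0.135)/150 = 0.0611 mA, and β·I_B = 4.89 mA > I_C, confirming saturation.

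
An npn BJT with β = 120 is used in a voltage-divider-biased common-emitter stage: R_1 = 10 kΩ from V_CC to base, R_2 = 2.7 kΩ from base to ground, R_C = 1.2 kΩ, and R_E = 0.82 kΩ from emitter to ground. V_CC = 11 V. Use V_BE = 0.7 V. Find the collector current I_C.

Thevenize the base divider: V_Th = V_CC·R_2/(R_1+R_2) = 11×2.7/12.7 = 2.34 V, R_Th = R_1‖R_2 = 2.13 kΩ.
Base-emitter loop: V_Th = I_B·R_Th + V_BE + (β+1)I_B·R_E, so I_B = (2.34 − 0.7) / (2.13 + 121×0.82) = 0.0162 mA.
I_C = β·I_B = 120×0.0162 = 1.94 mA, and I_E = (β+1)I_B = 1.96 mA.
V_CE = V_CC − I_C·R_C − I_E·R_E = 11 − 1.94×1.2 − 1.96×0.82 = 7.07 V.
V_CE = 7.07 V > 0.2 V confirms active-region operation.

I_C ≈ 1.9 mA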